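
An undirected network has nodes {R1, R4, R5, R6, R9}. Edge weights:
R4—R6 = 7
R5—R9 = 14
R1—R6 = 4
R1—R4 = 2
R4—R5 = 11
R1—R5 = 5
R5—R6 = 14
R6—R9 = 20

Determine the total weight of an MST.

Kruskal's algorithm — process edges by increasing weight (ties by edge label):
R1—R4 (2): add — endpoints in different components.
R1—R6 (4): add — endpoints in different components.
R1—R5 (5): add — endpoints in different components.
R4—R6 (7): skip — R6 and R4 already connected.
R4—R5 (11): skip — R4 and R5 already connected.
R5—R6 (14): skip — R6 and R5 already connected.
R5—R9 (14): add — endpoints in different components.
MST edges: R1—R4, R1—R6, R1—R5, R5—R9; total weight 2+4+5+14 = 25.

25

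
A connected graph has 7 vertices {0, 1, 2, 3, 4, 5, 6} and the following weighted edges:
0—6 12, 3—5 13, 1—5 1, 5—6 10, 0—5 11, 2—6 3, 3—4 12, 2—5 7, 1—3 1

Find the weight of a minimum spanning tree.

35

Sort edges by weight, then run Kruskal:
1—3 (1): add. Components now {0} {1,3} {2} {4} {5} {6}
1—5 (1): add. Components now {0} {1,3,5} {2} {4} {6}
2—6 (3): add. Components now {0} {1,3,5} {2,6} {4}
2—5 (7): add. Components now {0} {1,2,3,5,6} {4}
5—6 (10): skip — 5 and 6 already connected.
0—5 (11): add. Components now {0,1,2,3,5,6} {4}
0—6 (12): skip — 0 and 6 already connected.
3—4 (12): add. Components now {0,1,2,3,4,5,6}
MST edges: 1—3, 1—5, 2—6, 2—5, 0—5, 3—4; total weight 1+1+3+7+11+12 = 35.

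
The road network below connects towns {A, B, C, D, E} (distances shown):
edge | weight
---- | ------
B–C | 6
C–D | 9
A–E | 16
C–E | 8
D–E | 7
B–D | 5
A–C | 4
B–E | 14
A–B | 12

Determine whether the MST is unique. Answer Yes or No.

Kruskal's algorithm — process edges by increasing weight (ties by edge label):
A–C (4): add. Components now {A,C} {B} {D} {E}
B–D (5): add. Components now {A,C} {B,D} {E}
B–C (6): add. Components now {A,B,C,D} {E}
D–E (7): add. Components now {A,B,C,D,E}
Every non-tree edge has weight strictly greater than the heaviest edge on the tree path between its endpoints, so the MST is unique.

Yes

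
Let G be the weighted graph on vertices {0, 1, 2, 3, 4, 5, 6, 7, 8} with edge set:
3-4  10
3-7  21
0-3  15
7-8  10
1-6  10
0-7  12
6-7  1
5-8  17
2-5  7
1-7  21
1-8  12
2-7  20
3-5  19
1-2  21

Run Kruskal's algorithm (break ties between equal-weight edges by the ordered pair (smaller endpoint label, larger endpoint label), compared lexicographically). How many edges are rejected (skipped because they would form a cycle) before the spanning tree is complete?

1

Kruskal: consider edges lightest-first.
6-7 (1): add — endpoints in different components.
2-5 (7): add — endpoints in different components.
1-6 (10): add — endpoints in different components.
3-4 (10): add — endpoints in different components.
7-8 (10): add — endpoints in different components.
0-7 (12): add — endpoints in different components.
1-8 (12): skip — 1 and 8 already connected.
0-3 (15): add — endpoints in different components.
5-8 (17): add — endpoints in different components.
Edges rejected before the tree was complete: 1.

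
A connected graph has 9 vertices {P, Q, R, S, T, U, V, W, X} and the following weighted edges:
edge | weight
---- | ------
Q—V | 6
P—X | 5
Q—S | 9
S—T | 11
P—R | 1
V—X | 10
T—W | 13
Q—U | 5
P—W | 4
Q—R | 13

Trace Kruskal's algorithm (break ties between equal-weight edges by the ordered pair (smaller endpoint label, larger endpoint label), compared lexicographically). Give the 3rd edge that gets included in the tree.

P-X

Sort edges by weight, then run Kruskal:
P—R (1): add — endpoints in different components.
P—W (4): add — endpoints in different components.
P—X (5): add — endpoints in different components.
Q—U (5): add — endpoints in different components.
Q—V (6): add — endpoints in different components.
Q—S (9): add — endpoints in different components.
V—X (10): add — endpoints in different components.
S—T (11): add — endpoints in different components.
The 3rd edge added is P—X.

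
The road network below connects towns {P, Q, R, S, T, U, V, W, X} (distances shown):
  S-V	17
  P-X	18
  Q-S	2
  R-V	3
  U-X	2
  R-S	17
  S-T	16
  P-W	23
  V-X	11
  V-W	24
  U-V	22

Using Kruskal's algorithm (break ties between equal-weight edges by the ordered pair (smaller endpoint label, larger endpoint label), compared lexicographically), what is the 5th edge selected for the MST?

S-T

Kruskal: consider edges lightest-first.
Q-S (2): add — endpoints in different components.
U-X (2): add — endpoints in different components.
R-V (3): add — endpoints in different components.
V-X (11): add — endpoints in different components.
S-T (16): add — endpoints in different components.
R-S (17): add — endpoints in different components.
S-V (17): skip — V and S already connected.
P-X (18): add — endpoints in different components.
U-V (22): skip — V and U already connected.
P-W (23): add — endpoints in different components.
The 5th edge added is S-T.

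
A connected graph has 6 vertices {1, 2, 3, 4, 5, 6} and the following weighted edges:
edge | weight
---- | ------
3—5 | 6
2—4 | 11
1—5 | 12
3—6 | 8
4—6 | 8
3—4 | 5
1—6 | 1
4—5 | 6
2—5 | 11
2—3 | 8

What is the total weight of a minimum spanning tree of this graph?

28

Sort edges by weight, then run Kruskal:
1—6 (1): add. Components now {1,6} {2} {3} {4} {5}
3—4 (5): add. Components now {1,6} {2} {3,4} {5}
3—5 (6): add. Components now {1,6} {2} {3,4,5}
4—5 (6): skip — 4 and 5 already connected.
2—3 (8): add. Components now {1,6} {2,3,4,5}
3—6 (8): add. Components now {1,2,3,4,5,6}
MST edges: 1—6, 3—4, 3—5, 2—3, 3—6; total weight 1+5+6+8+8 = 28.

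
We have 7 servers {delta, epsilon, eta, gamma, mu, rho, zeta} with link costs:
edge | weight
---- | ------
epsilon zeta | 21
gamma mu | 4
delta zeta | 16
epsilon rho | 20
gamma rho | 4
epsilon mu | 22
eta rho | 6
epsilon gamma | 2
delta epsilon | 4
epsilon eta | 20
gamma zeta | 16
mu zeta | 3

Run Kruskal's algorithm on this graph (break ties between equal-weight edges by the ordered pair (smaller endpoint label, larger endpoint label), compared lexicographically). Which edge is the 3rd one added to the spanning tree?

Sort edges by weight, then run Kruskal:
epsilon gamma (2): add. Components now {eta} {delta} {zeta} {rho} {epsilon,gamma} {mu}
mu zeta (3): add. Components now {eta} {delta} {mu,zeta} {rho} {epsilon,gamma}
delta epsilon (4): add. Components now {eta} {delta,epsilon,gamma} {mu,zeta} {rho}
gamma mu (4): add. Components now {eta} {delta,epsilon,gamma,mu,zeta} {rho}
gamma rho (4): add. Components now {eta} {delta,epsilon,gamma,mu,rho,zeta}
eta rho (6): add. Components now {delta,epsilon,eta,gamma,mu,rho,zeta}
The 3rd edge added is delta epsilon.

delta-epsilon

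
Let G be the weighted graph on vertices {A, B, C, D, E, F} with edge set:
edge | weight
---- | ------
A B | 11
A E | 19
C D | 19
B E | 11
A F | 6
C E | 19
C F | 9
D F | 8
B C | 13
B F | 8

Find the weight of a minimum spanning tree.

Sort edges by weight, then run Kruskal:
A F (6): add. Components now {A,F} {B} {C} {D} {E}
B F (8): add. Components now {A,B,F} {C} {D} {E}
D F (8): add. Components now {A,B,D,F} {C} {E}
C F (9): add. Components now {A,B,C,D,F} {E}
A B (11): skip — A and B already connected.
B E (11): add. Components now {A,B,C,D,E,F}
MST edges: A F, B F, D F, C F, B E; total weight 6+8+8+9+11 = 42.

42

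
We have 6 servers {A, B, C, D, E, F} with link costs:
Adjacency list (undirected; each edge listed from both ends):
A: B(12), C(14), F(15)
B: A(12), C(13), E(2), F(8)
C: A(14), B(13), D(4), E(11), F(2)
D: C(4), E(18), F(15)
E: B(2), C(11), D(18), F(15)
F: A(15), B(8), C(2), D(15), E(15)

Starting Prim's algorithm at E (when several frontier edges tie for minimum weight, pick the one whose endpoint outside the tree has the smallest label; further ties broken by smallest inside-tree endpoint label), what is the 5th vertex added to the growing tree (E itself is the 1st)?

D

Grow the tree from E using Prim:
Step 1: frontier [B-E 2, C-E 11, E-F 15, D-E 18] → take B-E (2); add B.
Step 2: frontier [B-F 8, A-B 12, B-C 13, C-E 11, E-F 15, D-E 18] → take B-F (8); add F.
Step 3: frontier [A-B 12, B-C 13, C-E 11, D-E 18, C-F 2, A-F 15, D-F 15] → take C-F (2); add C.
Step 4: frontier [A-B 12, C-D 4, A-C 14, D-E 18, A-F 15, D-F 15] → take C-D (4); add D.
Step 5: frontier [A-B 12, A-C 14, A-F 15] → take A-B (12); add A.
Vertex order: E, B, F, C, D, A. The 5th vertex is D.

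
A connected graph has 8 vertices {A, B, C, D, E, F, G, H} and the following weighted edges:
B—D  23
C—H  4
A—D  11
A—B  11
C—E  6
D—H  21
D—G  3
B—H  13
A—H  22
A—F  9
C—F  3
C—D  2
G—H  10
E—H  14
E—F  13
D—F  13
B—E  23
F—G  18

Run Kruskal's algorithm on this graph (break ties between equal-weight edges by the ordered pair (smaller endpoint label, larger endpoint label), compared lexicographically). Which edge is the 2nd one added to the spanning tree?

Sort edges by weight, then run Kruskal:
C—D (2): add — endpoints in different components.
C—F (3): add — endpoints in different components.
D—G (3): add — endpoints in different components.
C—H (4): add — endpoints in different components.
C—E (6): add — endpoints in different components.
A—F (9): add — endpoints in different components.
G—H (10): skip — G and H already connected.
A—B (11): add — endpoints in different components.
The 2nd edge added is C—F.

C-F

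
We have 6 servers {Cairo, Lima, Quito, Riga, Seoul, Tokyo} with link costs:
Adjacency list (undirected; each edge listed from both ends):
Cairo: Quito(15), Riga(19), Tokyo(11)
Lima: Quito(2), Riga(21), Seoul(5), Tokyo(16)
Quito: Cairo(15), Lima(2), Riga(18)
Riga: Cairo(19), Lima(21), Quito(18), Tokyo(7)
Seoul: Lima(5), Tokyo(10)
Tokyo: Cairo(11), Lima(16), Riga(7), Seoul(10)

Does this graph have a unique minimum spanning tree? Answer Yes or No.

Kruskal's algorithm — process edges by increasing weight (ties by edge label):
Lima Quito (2): add — endpoints in different components.
Lima Seoul (5): add — endpoints in different components.
Riga Tokyo (7): add — endpoints in different components.
Seoul Tokyo (10): add — endpoints in different components.
Cairo Tokyo (11): add — endpoints in different components.
Every non-tree edge has weight strictly greater than the heaviest edge on the tree path between its endpoints, so the MST is unique.

Yes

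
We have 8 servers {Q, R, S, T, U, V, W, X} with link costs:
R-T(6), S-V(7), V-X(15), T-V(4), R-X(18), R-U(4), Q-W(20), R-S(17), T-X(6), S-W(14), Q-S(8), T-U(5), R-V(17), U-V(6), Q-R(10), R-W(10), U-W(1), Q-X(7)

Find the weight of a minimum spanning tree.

34

Grow the tree from R using Prim:
Step 1: cheapest edge leaving the tree is R-U (4); add U.
Step 2: cheapest edge leaving the tree is U-W (1); add W.
Step 3: cheapest edge leaving the tree is T-U (5); add T.
Step 4: cheapest edge leaving the tree is T-V (4); add V.
Step 5: cheapest edge leaving the tree is T-X (6); add X.
Step 6: cheapest edge leaving the tree is Q-X (7); add Q.
Step 7: cheapest edge leaving the tree is S-V (7); add S.
MST edges: R-U, U-W, T-U, T-V, T-X, Q-X, S-V; total weight 4+1+5+4+6+7+7 = 34.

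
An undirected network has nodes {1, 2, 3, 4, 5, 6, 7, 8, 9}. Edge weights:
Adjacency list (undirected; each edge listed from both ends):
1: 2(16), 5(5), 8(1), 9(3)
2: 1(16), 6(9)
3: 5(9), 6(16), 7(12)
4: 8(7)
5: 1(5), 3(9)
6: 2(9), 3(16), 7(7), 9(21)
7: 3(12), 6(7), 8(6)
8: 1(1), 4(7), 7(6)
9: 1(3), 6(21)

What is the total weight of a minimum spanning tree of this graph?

Grow the tree from 3 using Prim:
Step 1: frontier [3-5 9, 3-7 12, 3-6 16] → take 3-5 (9); add 5.
Step 2: frontier [3-7 12, 3-6 16, 1-5 5] → take 1-5 (5); add 1.
Step 3: frontier [1-8 1, 1-9 3, 1-2 16, 3-7 12, 3-6 16] → take 1-8 (1); add 8.
Step 4: frontier [1-9 3, 1-2 16, 3-7 12, 3-6 16, 7-8 6, 4-8 7] → take 1-9 (3); add 9.
Step 5: frontier [1-2 16, 3-7 12, 3-6 16, 7-8 6, 4-8 7, 6-9 21] → take 7-8 (6); add 7.
Step 6: frontier [1-2 16, 3-6 16, 6-7 7, 4-8 7, 6-9 21] → take 4-8 (7); add 4.
Step 7: frontier [1-2 16, 3-6 16, 6-7 7, 6-9 21] → take 6-7 (7); add 6.
Step 8: frontier [1-2 16, 2-6 9] → take 2-6 (9); add 2.
MST edges: 3-5, 1-5, 1-8, 1-9, 7-8, 4-8, 6-7, 2-6; total weight 9+5+1+3+6+7+7+9 = 47.

47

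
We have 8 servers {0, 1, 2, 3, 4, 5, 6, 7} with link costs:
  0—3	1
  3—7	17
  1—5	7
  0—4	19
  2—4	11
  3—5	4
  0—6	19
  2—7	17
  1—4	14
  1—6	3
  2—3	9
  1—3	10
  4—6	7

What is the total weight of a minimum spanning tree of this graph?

48

Sort edges by weight, then run Kruskal:
0—3 (1): add — endpoints in different components.
1—6 (3): add — endpoints in different components.
3—5 (4): add — endpoints in different components.
1—5 (7): add — endpoints in different components.
4—6 (7): add — endpoints in different components.
2—3 (9): add — endpoints in different components.
1—3 (10): skip — 1 and 3 already connected.
2—4 (11): skip — 2 and 4 already connected.
1—4 (14): skip — 1 and 4 already connected.
2—7 (17): add — endpoints in different components.
MST edges: 0—3, 1—6, 3—5, 1—5, 4—6, 2—3, 2—7; total weight 1+3+4+7+7+9+17 = 48.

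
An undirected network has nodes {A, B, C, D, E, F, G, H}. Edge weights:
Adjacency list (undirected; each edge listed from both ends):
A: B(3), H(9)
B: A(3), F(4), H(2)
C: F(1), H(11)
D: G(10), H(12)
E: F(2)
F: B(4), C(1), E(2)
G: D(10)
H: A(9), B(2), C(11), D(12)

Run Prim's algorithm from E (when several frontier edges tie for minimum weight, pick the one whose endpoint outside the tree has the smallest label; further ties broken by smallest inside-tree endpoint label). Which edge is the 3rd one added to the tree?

Grow the tree from E using Prim:
Step 1: cheapest edge leaving the tree is E–F (2); add F.
Step 2: cheapest edge leaving the tree is C–F (1); add C.
Step 3: cheapest edge leaving the tree is B–F (4); add B.
Step 4: cheapest edge leaving the tree is B–H (2); add H.
Step 5: cheapest edge leaving the tree is A–B (3); add A.
Step 6: cheapest edge leaving the tree is D–H (12); add D.
Step 7: cheapest edge leaving the tree is D–G (10); add G.
The 3rd edge added is B–F.

B-F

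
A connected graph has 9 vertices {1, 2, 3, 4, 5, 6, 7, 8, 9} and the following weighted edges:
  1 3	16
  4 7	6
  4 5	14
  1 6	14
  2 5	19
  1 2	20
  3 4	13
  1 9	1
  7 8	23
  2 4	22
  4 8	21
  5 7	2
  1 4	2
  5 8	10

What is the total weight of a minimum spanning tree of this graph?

67

Prim, starting at 2.
Step 1: cheapest edge leaving the tree is 2 5 (19); add 5.
Step 2: cheapest edge leaving the tree is 5 7 (2); add 7.
Step 3: cheapest edge leaving the tree is 4 7 (6); add 4.
Step 4: cheapest edge leaving the tree is 1 4 (2); add 1.
Step 5: cheapest edge leaving the tree is 1 9 (1); add 9.
Step 6: cheapest edge leaving the tree is 5 8 (10); add 8.
Step 7: cheapest edge leaving the tree is 3 4 (13); add 3.
Step 8: cheapest edge leaving the tree is 1 6 (14); add 6.
MST edges: 2 5, 5 7, 4 7, 1 4, 1 9, 5 8, 3 4, 1 6; total weight 19+2+6+2+1+10+13+14 = 67.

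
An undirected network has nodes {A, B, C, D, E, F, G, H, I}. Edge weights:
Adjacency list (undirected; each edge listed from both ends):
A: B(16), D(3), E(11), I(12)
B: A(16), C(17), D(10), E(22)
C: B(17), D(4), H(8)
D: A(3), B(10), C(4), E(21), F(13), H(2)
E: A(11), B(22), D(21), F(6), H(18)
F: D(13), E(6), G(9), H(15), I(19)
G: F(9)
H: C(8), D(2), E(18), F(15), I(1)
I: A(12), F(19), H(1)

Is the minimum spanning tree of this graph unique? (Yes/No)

Yes

Kruskal: consider edges lightest-first.
H–I (1): add — endpoints in different components.
D–H (2): add — endpoints in different components.
A–D (3): add — endpoints in different components.
C–D (4): add — endpoints in different components.
E–F (6): add — endpoints in different components.
C–H (8): skip — C and H already connected.
F–G (9): add — endpoints in different components.
B–D (10): add — endpoints in different components.
A–E (11): add — endpoints in different components.
Every non-tree edge has weight strictly greater than the heaviest edge on the tree path between its endpoints, so the MST is unique.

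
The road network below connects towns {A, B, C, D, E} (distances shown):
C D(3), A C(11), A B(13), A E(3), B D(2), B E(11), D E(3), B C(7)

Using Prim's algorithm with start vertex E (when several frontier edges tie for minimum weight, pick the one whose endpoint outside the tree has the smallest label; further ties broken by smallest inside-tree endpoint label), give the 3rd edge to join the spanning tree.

Prim, starting at E.
Step 1: cheapest edge leaving the tree is A E (3); add A.
Step 2: cheapest edge leaving the tree is D E (3); add D.
Step 3: cheapest edge leaving the tree is B D (2); add B.
Step 4: cheapest edge leaving the tree is C D (3); add C.
The 3rd edge added is B D.

B-D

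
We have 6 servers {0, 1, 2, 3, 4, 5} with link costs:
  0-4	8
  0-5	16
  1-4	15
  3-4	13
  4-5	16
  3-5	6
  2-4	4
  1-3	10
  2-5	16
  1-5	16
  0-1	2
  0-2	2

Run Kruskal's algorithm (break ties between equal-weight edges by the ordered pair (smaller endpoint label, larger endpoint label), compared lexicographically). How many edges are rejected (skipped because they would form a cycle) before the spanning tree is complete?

1

Sort edges by weight, then run Kruskal:
0-1 (2): add. Components now {0,1} {2} {3} {4} {5}
0-2 (2): add. Components now {0,1,2} {3} {4} {5}
2-4 (4): add. Components now {0,1,2,4} {3} {5}
3-5 (6): add. Components now {0,1,2,4} {3,5}
0-4 (8): skip — 0 and 4 already connected.
1-3 (10): add. Components now {0,1,2,3,4,5}
Edges rejected before the tree was complete: 1.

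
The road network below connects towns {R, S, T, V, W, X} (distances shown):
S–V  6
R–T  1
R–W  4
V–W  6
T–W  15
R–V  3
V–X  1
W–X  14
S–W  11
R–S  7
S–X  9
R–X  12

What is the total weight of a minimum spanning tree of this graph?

Grow the tree from X using Prim:
Step 1: cheapest edge leaving the tree is V–X (1); add V.
Step 2: cheapest edge leaving the tree is R–V (3); add R.
Step 3: cheapest edge leaving the tree is R–T (1); add T.
Step 4: cheapest edge leaving the tree is R–W (4); add W.
Step 5: cheapest edge leaving the tree is S–V (6); add S.
MST edges: V–X, R–V, R–T, R–W, S–V; total weight 1+3+1+4+6 = 15.

15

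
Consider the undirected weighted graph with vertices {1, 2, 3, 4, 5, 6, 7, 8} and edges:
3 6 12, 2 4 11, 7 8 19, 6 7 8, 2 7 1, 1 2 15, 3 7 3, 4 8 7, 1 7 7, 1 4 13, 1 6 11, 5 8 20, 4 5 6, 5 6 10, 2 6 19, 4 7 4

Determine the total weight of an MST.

36

Kruskal's algorithm — process edges by increasing weight (ties by edge label):
2 7 (1): add — endpoints in different components.
3 7 (3): add — endpoints in different components.
4 7 (4): add — endpoints in different components.
4 5 (6): add — endpoints in different components.
1 7 (7): add — endpoints in different components.
4 8 (7): add — endpoints in different components.
6 7 (8): add — endpoints in different components.
MST edges: 2 7, 3 7, 4 7, 4 5, 1 7, 4 8, 6 7; total weight 1+3+4+6+7+7+8 = 36.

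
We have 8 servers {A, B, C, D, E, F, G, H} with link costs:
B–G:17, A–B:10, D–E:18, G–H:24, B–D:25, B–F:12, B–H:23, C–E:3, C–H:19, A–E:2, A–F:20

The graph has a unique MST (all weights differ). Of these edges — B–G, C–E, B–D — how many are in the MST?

2

Kruskal: consider edges lightest-first.
A–E (2): add — endpoints in different components.
C–E (3): add — endpoints in different components.
A–B (10): add — endpoints in different components.
B–F (12): add — endpoints in different components.
B–G (17): add — endpoints in different components.
D–E (18): add — endpoints in different components.
C–H (19): add — endpoints in different components.
MST edge set: {A–E, C–E, A–B, B–F, B–G, D–E, C–H}.
Of the listed edges, {B–G, C–E} are in the MST → 2.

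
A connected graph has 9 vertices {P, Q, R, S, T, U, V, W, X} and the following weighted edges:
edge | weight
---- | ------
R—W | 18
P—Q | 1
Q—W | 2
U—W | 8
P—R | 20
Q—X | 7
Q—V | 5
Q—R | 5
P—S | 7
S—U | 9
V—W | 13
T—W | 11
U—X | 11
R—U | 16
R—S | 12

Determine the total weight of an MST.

Kruskal's algorithm — process edges by increasing weight (ties by edge label):
P—Q (1): add — endpoints in different components.
Q—W (2): add — endpoints in different components.
Q—R (5): add — endpoints in different components.
Q—V (5): add — endpoints in different components.
P—S (7): add — endpoints in different components.
Q—X (7): add — endpoints in different components.
U—W (8): add — endpoints in different components.
S—U (9): skip — S and U already connected.
T—W (11): add — endpoints in different components.
MST edges: P—Q, Q—W, Q—R, Q—V, P—S, Q—X, U—W, T—W; total weight 1+2+5+5+7+7+8+11 = 46.

46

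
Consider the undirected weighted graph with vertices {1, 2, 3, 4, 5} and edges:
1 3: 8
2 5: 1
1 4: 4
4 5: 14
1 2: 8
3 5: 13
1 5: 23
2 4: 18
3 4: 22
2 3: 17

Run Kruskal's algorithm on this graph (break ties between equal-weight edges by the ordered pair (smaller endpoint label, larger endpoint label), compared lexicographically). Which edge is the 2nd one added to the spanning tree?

1-4

Kruskal's algorithm — process edges by increasing weight (ties by edge label):
2 5 (1): add. Components now {1} {2,5} {3} {4}
1 4 (4): add. Components now {1,4} {2,5} {3}
1 2 (8): add. Components now {1,2,4,5} {3}
1 3 (8): add. Components now {1,2,3,4,5}
The 2nd edge added is 1 4.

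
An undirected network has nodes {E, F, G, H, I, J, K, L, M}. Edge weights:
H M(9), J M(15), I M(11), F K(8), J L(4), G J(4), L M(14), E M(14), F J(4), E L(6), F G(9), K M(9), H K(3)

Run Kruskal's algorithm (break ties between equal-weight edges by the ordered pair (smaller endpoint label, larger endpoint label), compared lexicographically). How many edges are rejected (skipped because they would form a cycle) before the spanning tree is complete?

Kruskal's algorithm — process edges by increasing weight (ties by edge label):
H K (3): add — endpoints in different components.
F J (4): add — endpoints in different components.
G J (4): add — endpoints in different components.
J L (4): add — endpoints in different components.
E L (6): add — endpoints in different components.
F K (8): add — endpoints in different components.
F G (9): skip — F and G already connected.
H M (9): add — endpoints in different components.
K M (9): skip — K and M already connected.
I M (11): add — endpoints in different components.
Edges rejected before the tree was complete: 2.

2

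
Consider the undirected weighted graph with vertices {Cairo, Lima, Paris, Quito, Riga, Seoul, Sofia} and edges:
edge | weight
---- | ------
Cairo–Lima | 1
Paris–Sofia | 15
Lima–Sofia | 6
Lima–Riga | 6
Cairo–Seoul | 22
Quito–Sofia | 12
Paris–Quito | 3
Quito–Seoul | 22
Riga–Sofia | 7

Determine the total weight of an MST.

50

Sort edges by weight, then run Kruskal:
Cairo–Lima (1): add. Components now {Quito} {Paris} {Seoul} {Cairo,Lima} {Sofia} {Riga}
Paris–Quito (3): add. Components now {Paris,Quito} {Seoul} {Cairo,Lima} {Sofia} {Riga}
Lima–Riga (6): add. Components now {Paris,Quito} {Seoul} {Cairo,Lima,Riga} {Sofia}
Lima–Sofia (6): add. Components now {Paris,Quito} {Seoul} {Cairo,Lima,Riga,Sofia}
Riga–Sofia (7): skip — Sofia and Riga already connected.
Quito–Sofia (12): add. Components now {Cairo,Lima,Paris,Quito,Riga,Sofia} {Seoul}
Paris–Sofia (15): skip — Paris and Sofia already connected.
Cairo–Seoul (22): add. Components now {Cairo,Lima,Paris,Quito,Riga,Seoul,Sofia}
MST edges: Cairo–Lima, Paris–Quito, Lima–Riga, Lima–Sofia, Quito–Sofia, Cairo–Seoul; total weight 1+3+6+6+12+22 = 50.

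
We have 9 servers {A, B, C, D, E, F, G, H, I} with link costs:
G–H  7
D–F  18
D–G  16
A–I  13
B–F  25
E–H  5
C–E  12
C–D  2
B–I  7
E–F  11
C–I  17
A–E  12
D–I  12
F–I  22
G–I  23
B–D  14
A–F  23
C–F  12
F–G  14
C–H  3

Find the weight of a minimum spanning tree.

59

Prim, starting at B.
Step 1: cheapest edge leaving the tree is B–I (7); add I.
Step 2: cheapest edge leaving the tree is D–I (12); add D.
Step 3: cheapest edge leaving the tree is C–D (2); add C.
Step 4: cheapest edge leaving the tree is C–H (3); add H.
Step 5: cheapest edge leaving the tree is E–H (5); add E.
Step 6: cheapest edge leaving the tree is G–H (7); add G.
Step 7: cheapest edge leaving the tree is E–F (11); add F.
Step 8: cheapest edge leaving the tree is A–E (12); add A.
MST edges: B–I, D–I, C–D, C–H, E–H, G–H, E–F, A–E; total weight 7+12+2+3+5+7+11+12 = 59.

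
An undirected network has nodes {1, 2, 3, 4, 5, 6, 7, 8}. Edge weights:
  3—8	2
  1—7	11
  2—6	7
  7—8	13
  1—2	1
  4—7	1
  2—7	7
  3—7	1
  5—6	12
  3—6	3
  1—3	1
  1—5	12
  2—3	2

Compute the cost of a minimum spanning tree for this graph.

21

Prim, starting at 8.
Step 1: cheapest edge leaving the tree is 3—8 (2); add 3.
Step 2: cheapest edge leaving the tree is 1—3 (1); add 1.
Step 3: cheapest edge leaving the tree is 1—2 (1); add 2.
Step 4: cheapest edge leaving the tree is 3—7 (1); add 7.
Step 5: cheapest edge leaving the tree is 4—7 (1); add 4.
Step 6: cheapest edge leaving the tree is 3—6 (3); add 6.
Step 7: cheapest edge leaving the tree is 1—5 (12); add 5.
MST edges: 3—8, 1—3, 1—2, 3—7, 4—7, 3—6, 1—5; total weight 2+1+1+1+1+3+12 = 21.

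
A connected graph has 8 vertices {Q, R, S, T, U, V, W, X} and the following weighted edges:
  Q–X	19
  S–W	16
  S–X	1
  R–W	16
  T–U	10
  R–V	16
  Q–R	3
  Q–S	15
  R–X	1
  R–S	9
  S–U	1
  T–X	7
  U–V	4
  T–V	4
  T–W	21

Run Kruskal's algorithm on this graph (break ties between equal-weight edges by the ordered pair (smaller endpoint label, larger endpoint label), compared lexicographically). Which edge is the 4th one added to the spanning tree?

Q-R

Kruskal's algorithm — process edges by increasing weight (ties by edge label):
R–X (1): add — endpoints in different components.
S–U (1): add — endpoints in different components.
S–X (1): add — endpoints in different components.
Q–R (3): add — endpoints in different components.
T–V (4): add — endpoints in different components.
U–V (4): add — endpoints in different components.
T–X (7): skip — T and X already connected.
R–S (9): skip — S and R already connected.
T–U (10): skip — T and U already connected.
Q–S (15): skip — S and Q already connected.
R–V (16): skip — V and R already connected.
R–W (16): add — endpoints in different components.
The 4th edge added is Q–R.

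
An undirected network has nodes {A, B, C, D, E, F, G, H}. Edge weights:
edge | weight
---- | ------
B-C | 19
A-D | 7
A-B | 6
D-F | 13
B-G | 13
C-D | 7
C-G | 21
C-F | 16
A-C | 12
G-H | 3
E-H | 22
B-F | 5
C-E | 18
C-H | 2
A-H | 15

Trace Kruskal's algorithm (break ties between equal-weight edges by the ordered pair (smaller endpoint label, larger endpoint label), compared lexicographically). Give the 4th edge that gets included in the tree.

A-B

Kruskal: consider edges lightest-first.
C-H (2): add — endpoints in different components.
G-H (3): add — endpoints in different components.
B-F (5): add — endpoints in different components.
A-B (6): add — endpoints in different components.
A-D (7): add — endpoints in different components.
C-D (7): add — endpoints in different components.
A-C (12): skip — A and C already connected.
B-G (13): skip — B and G already connected.
D-F (13): skip — D and F already connected.
A-H (15): skip — A and H already connected.
C-F (16): skip — C and F already connected.
C-E (18): add — endpoints in different components.
The 4th edge added is A-B.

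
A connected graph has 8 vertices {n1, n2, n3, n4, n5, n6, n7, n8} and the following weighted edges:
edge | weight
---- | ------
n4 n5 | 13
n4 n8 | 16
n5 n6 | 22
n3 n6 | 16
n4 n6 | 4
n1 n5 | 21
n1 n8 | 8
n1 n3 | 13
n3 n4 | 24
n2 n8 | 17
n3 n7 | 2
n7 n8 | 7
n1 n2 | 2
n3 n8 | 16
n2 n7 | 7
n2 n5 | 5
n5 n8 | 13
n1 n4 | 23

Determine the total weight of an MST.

40

Grow the tree from n5 using Prim:
Step 1: cheapest edge leaving the tree is n2 n5 (5); add n2.
Step 2: cheapest edge leaving the tree is n1 n2 (2); add n1.
Step 3: cheapest edge leaving the tree is n2 n7 (7); add n7.
Step 4: cheapest edge leaving the tree is n3 n7 (2); add n3.
Step 5: cheapest edge leaving the tree is n7 n8 (7); add n8.
Step 6: cheapest edge leaving the tree is n4 n5 (13); add n4.
Step 7: cheapest edge leaving the tree is n4 n6 (4); add n6.
MST edges: n2 n5, n1 n2, n2 n7, n3 n7, n7 n8, n4 n5, n4 n6; total weight 5+2+7+2+7+13+4 = 40.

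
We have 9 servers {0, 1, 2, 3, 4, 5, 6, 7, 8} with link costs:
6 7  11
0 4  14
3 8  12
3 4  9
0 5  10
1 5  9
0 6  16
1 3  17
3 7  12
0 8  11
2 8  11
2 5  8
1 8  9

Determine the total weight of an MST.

Prim, starting at 4.
Step 1: frontier [3 4 9, 0 4 14] → take 3 4 (9); add 3.
Step 2: frontier [3 7 12, 3 8 12, 1 3 17, 0 4 14] → take 3 7 (12); add 7.
Step 3: frontier [3 8 12, 1 3 17, 0 4 14, 6 7 11] → take 6 7 (11); add 6.
Step 4: frontier [3 8 12, 1 3 17, 0 4 14, 0 6 16] → take 3 8 (12); add 8.
Step 5: frontier [1 3 17, 0 4 14, 0 6 16, 1 8 9, 0 8 11, 2 8 11] → take 1 8 (9); add 1.
Step 6: frontier [1 5 9, 0 4 14, 0 6 16, 0 8 11, 2 8 11] → take 1 5 (9); add 5.
Step 7: frontier [0 4 14, 2 5 8, 0 5 10, 0 6 16, 0 8 11, 2 8 11] → take 2 5 (8); add 2.
Step 8: frontier [0 4 14, 0 5 10, 0 6 16, 0 8 11] → take 0 5 (10); add 0.
MST edges: 3 4, 3 7, 6 7, 3 8, 1 8, 1 5, 2 5, 0 5; total weight 9+12+11+12+9+9+8+10 = 80.

80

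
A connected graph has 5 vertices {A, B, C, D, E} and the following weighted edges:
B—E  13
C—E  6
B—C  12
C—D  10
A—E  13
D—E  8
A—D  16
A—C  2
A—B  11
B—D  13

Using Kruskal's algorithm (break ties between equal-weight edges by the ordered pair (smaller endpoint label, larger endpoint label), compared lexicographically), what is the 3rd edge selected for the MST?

D-E

Kruskal's algorithm — process edges by increasing weight (ties by edge label):
A—C (2): add. Components now {A,C} {B} {D} {E}
C—E (6): add. Components now {A,C,E} {B} {D}
D—E (8): add. Components now {A,C,D,E} {B}
C—D (10): skip — C and D already connected.
A—B (11): add. Components now {A,B,C,D,E}
The 3rd edge added is D—E.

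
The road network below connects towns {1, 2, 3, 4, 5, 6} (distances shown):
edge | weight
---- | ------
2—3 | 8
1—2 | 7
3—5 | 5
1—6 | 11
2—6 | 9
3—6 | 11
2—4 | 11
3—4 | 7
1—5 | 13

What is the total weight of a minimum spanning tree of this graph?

36

Prim's algorithm from 6:
Step 1: frontier [2—6 9, 1—6 11, 3—6 11] → take 2—6 (9); add 2.
Step 2: frontier [1—2 7, 2—3 8, 2—4 11, 1—6 11, 3—6 11] → take 1—2 (7); add 1.
Step 3: frontier [1—5 13, 2—3 8, 2—4 11, 3—6 11] → take 2—3 (8); add 3.
Step 4: frontier [1—5 13, 2—4 11, 3—5 5, 3—4 7] → take 3—5 (5); add 5.
Step 5: frontier [2—4 11, 3—4 7] → take 3—4 (7); add 4.
MST edges: 2—6, 1—2, 2—3, 3—5, 3—4; total weight 9+7+8+5+7 = 36.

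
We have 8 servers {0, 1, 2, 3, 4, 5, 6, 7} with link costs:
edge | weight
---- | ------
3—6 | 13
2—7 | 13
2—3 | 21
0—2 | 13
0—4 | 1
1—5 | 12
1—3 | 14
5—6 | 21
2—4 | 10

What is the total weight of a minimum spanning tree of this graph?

Kruskal's algorithm — process edges by increasing weight (ties by edge label):
0—4 (1): add — endpoints in different components.
2—4 (10): add — endpoints in different components.
1—5 (12): add — endpoints in different components.
0—2 (13): skip — 0 and 2 already connected.
2—7 (13): add — endpoints in different components.
3—6 (13): add — endpoints in different components.
1—3 (14): add — endpoints in different components.
2—3 (21): add — endpoints in different components.
MST edges: 0—4, 2—4, 1—5, 2—7, 3—6, 1—3, 2—3; total weight 1+10+12+13+13+14+21 = 84.

84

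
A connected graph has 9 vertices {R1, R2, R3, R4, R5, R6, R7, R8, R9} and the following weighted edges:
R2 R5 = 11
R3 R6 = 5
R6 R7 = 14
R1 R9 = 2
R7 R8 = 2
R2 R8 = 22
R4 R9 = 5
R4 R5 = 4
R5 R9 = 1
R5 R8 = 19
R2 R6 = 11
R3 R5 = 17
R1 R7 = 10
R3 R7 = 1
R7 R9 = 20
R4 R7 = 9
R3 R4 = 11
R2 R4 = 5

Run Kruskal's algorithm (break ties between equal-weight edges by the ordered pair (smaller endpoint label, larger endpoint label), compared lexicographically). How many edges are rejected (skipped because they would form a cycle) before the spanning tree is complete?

Sort edges by weight, then run Kruskal:
R3 R7 (1): add — endpoints in different components.
R5 R9 (1): add — endpoints in different components.
R1 R9 (2): add — endpoints in different components.
R7 R8 (2): add — endpoints in different components.
R4 R5 (4): add — endpoints in different components.
R2 R4 (5): add — endpoints in different components.
R3 R6 (5): add — endpoints in different components.
R4 R9 (5): skip — R4 and R9 already connected.
R4 R7 (9): add — endpoints in different components.
Edges rejected before the tree was complete: 1.

1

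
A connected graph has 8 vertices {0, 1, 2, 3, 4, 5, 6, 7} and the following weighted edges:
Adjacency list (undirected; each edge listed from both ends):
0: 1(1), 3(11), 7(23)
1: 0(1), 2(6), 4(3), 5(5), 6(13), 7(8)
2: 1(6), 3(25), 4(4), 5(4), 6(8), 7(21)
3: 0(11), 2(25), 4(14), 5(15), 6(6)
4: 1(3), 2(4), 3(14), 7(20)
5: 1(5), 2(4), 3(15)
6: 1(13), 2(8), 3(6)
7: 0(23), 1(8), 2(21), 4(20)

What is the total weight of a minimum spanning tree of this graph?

34

Kruskal's algorithm — process edges by increasing weight (ties by edge label):
0 1 (1): add — endpoints in different components.
1 4 (3): add — endpoints in different components.
2 4 (4): add — endpoints in different components.
2 5 (4): add — endpoints in different components.
1 5 (5): skip — 1 and 5 already connected.
1 2 (6): skip — 1 and 2 already connected.
3 6 (6): add — endpoints in different components.
1 7 (8): add — endpoints in different components.
2 6 (8): add — endpoints in different components.
MST edges: 0 1, 1 4, 2 4, 2 5, 3 6, 1 7, 2 6; total weight 1+3+4+4+6+8+8 = 34.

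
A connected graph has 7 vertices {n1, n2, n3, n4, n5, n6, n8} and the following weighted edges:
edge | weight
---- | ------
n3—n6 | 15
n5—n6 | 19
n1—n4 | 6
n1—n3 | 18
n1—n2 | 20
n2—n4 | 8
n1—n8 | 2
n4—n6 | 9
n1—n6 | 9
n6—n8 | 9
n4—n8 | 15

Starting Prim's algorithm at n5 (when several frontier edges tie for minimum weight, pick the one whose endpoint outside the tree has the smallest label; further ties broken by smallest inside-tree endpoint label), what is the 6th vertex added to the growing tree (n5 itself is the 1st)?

n2

Prim's algorithm from n5:
Step 1: frontier [n5—n6 19] → take n5—n6 (19); add n6.
Step 2: frontier [n1—n6 9, n4—n6 9, n6—n8 9, n3—n6 15] → take n1—n6 (9); add n1.
Step 3: frontier [n1—n8 2, n1—n4 6, n1—n3 18, n1—n2 20, n4—n6 9, n6—n8 9, n3—n6 15] → take n1—n8 (2); add n8.
Step 4: frontier [n1—n4 6, n1—n3 18, n1—n2 20, n4—n6 9, n3—n6 15, n4—n8 15] → take n1—n4 (6); add n4.
Step 5: frontier [n1—n3 18, n1—n2 20, n2—n4 8, n3—n6 15] → take n2—n4 (8); add n2.
Step 6: frontier [n1—n3 18, n3—n6 15] → take n3—n6 (15); add n3.
Vertex order: n5, n6, n1, n8, n4, n2, n3. The 6th vertex is n2.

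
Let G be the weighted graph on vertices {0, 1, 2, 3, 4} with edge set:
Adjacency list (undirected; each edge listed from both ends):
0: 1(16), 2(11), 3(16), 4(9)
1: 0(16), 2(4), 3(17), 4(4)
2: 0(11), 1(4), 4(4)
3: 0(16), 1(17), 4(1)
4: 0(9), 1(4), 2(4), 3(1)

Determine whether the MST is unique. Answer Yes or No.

No

Kruskal's algorithm — process edges by increasing weight (ties by edge label):
3–4 (1): add — endpoints in different components.
1–2 (4): add — endpoints in different components.
1–4 (4): add — endpoints in different components.
2–4 (4): skip — 2 and 4 already connected.
0–4 (9): add — endpoints in different components.
Non-tree edge 2–4 has weight 4, equal to the heaviest edge on its tree cycle — swapping gives another MST of the same weight. Not unique.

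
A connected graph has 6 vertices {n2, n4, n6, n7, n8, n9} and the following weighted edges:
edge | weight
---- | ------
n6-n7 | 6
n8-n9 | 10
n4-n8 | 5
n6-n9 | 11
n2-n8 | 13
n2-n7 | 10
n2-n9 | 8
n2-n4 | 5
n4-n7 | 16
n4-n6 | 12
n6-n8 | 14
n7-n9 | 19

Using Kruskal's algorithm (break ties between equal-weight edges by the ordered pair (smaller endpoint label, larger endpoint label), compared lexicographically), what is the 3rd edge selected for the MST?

n6-n7

Kruskal's algorithm — process edges by increasing weight (ties by edge label):
n2-n4 (5): add. Components now {n6} {n9} {n2,n4} {n7} {n8}
n4-n8 (5): add. Components now {n6} {n9} {n2,n4,n8} {n7}
n6-n7 (6): add. Components now {n6,n7} {n9} {n2,n4,n8}
n2-n9 (8): add. Components now {n6,n7} {n2,n4,n8,n9}
n2-n7 (10): add. Components now {n2,n4,n6,n7,n8,n9}
The 3rd edge added is n6-n7.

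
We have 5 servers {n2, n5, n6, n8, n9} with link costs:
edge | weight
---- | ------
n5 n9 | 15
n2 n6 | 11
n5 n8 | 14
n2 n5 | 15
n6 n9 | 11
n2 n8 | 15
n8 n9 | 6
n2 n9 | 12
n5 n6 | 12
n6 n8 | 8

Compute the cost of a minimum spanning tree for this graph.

Grow the tree from n2 using Prim:
Step 1: cheapest edge leaving the tree is n2 n6 (11); add n6.
Step 2: cheapest edge leaving the tree is n6 n8 (8); add n8.
Step 3: cheapest edge leaving the tree is n8 n9 (6); add n9.
Step 4: cheapest edge leaving the tree is n5 n6 (12); add n5.
MST edges: n2 n6, n6 n8, n8 n9, n5 n6; total weight 11+8+6+12 = 37.

37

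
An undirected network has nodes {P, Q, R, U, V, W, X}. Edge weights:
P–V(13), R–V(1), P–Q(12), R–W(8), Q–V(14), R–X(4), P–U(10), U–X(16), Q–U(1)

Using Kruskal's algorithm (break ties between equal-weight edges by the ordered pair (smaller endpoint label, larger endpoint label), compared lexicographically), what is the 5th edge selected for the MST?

Kruskal's algorithm — process edges by increasing weight (ties by edge label):
Q–U (1): add. Components now {R} {Q,U} {P} {W} {V} {X}
R–V (1): add. Components now {R,V} {Q,U} {P} {W} {X}
R–X (4): add. Components now {R,V,X} {Q,U} {P} {W}
R–W (8): add. Components now {R,V,W,X} {Q,U} {P}
P–U (10): add. Components now {R,V,W,X} {P,Q,U}
P–Q (12): skip — P and Q already connected.
P–V (13): add. Components now {P,Q,R,U,V,W,X}
The 5th edge added is P–U.

P-U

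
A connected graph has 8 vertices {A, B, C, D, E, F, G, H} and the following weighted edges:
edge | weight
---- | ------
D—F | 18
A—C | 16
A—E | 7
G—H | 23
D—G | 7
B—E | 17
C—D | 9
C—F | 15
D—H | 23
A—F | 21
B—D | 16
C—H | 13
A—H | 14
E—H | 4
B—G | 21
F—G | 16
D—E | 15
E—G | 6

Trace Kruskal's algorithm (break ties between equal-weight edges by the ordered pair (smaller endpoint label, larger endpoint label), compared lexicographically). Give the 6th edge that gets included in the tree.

C-F

Sort edges by weight, then run Kruskal:
E—H (4): add — endpoints in different components.
E—G (6): add — endpoints in different components.
A—E (7): add — endpoints in different components.
D—G (7): add — endpoints in different components.
C—D (9): add — endpoints in different components.
C—H (13): skip — C and H already connected.
A—H (14): skip — A and H already connected.
C—F (15): add — endpoints in different components.
D—E (15): skip — D and E already connected.
A—C (16): skip — A and C already connected.
B—D (16): add — endpoints in different components.
The 6th edge added is C—F.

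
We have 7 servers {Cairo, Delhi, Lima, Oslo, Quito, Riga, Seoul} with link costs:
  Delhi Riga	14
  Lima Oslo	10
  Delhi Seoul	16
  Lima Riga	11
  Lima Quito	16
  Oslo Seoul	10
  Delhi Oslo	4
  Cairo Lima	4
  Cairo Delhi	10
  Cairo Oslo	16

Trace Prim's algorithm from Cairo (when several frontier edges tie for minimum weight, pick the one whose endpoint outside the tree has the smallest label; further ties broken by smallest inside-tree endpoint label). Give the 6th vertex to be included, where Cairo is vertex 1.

Grow the tree from Cairo using Prim:
Step 1: cheapest edge leaving the tree is Cairo Lima (4); add Lima.
Step 2: cheapest edge leaving the tree is Cairo Delhi (10); add Delhi.
Step 3: cheapest edge leaving the tree is Delhi Oslo (4); add Oslo.
Step 4: cheapest edge leaving the tree is Oslo Seoul (10); add Seoul.
Step 5: cheapest edge leaving the tree is Lima Riga (11); add Riga.
Step 6: cheapest edge leaving the tree is Lima Quito (16); add Quito.
Vertex order: Cairo, Lima, Delhi, Oslo, Seoul, Riga, Quito. The 6th vertex is Riga.

Riga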